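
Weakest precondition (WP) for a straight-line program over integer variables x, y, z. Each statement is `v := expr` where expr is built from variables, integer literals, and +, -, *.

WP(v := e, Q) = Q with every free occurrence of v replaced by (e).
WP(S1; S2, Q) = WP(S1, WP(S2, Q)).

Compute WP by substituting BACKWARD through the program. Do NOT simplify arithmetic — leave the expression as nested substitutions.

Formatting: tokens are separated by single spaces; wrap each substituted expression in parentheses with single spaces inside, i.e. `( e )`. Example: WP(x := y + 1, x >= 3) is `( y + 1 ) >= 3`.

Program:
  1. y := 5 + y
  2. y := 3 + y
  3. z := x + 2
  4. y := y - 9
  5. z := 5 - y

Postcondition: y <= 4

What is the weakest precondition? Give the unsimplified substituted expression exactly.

Answer: ( ( 3 + ( 5 + y ) ) - 9 ) <= 4

Derivation:
post: y <= 4
stmt 5: z := 5 - y  -- replace 0 occurrence(s) of z with (5 - y)
  => y <= 4
stmt 4: y := y - 9  -- replace 1 occurrence(s) of y with (y - 9)
  => ( y - 9 ) <= 4
stmt 3: z := x + 2  -- replace 0 occurrence(s) of z with (x + 2)
  => ( y - 9 ) <= 4
stmt 2: y := 3 + y  -- replace 1 occurrence(s) of y with (3 + y)
  => ( ( 3 + y ) - 9 ) <= 4
stmt 1: y := 5 + y  -- replace 1 occurrence(s) of y with (5 + y)
  => ( ( 3 + ( 5 + y ) ) - 9 ) <= 4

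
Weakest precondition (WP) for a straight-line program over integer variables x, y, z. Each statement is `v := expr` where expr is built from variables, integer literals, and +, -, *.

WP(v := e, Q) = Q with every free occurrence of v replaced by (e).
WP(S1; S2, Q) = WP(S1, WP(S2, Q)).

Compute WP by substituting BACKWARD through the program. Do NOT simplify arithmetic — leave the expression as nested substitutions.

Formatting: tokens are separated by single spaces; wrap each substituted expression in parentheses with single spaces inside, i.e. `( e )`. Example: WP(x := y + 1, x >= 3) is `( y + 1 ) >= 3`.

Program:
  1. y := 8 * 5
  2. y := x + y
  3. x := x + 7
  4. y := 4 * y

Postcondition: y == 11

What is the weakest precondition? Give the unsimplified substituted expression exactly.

post: y == 11
stmt 4: y := 4 * y  -- replace 1 occurrence(s) of y with (4 * y)
  => ( 4 * y ) == 11
stmt 3: x := x + 7  -- replace 0 occurrence(s) of x with (x + 7)
  => ( 4 * y ) == 11
stmt 2: y := x + y  -- replace 1 occurrence(s) of y with (x + y)
  => ( 4 * ( x + y ) ) == 11
stmt 1: y := 8 * 5  -- replace 1 occurrence(s) of y with (8 * 5)
  => ( 4 * ( x + ( 8 * 5 ) ) ) == 11

Answer: ( 4 * ( x + ( 8 * 5 ) ) ) == 11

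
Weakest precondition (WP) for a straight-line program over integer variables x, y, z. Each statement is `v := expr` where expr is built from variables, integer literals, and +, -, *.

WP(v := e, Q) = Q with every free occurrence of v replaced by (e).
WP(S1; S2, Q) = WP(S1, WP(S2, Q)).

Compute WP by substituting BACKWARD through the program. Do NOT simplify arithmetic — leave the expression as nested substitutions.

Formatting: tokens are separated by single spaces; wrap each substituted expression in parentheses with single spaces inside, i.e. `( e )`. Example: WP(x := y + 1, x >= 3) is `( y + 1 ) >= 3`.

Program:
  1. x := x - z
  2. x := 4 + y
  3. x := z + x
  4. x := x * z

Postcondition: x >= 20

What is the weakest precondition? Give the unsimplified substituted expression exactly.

Answer: ( ( z + ( 4 + y ) ) * z ) >= 20

Derivation:
post: x >= 20
stmt 4: x := x * z  -- replace 1 occurrence(s) of x with (x * z)
  => ( x * z ) >= 20
stmt 3: x := z + x  -- replace 1 occurrence(s) of x with (z + x)
  => ( ( z + x ) * z ) >= 20
stmt 2: x := 4 + y  -- replace 1 occurrence(s) of x with (4 + y)
  => ( ( z + ( 4 + y ) ) * z ) >= 20
stmt 1: x := x - z  -- replace 0 occurrence(s) of x with (x - z)
  => ( ( z + ( 4 + y ) ) * z ) >= 20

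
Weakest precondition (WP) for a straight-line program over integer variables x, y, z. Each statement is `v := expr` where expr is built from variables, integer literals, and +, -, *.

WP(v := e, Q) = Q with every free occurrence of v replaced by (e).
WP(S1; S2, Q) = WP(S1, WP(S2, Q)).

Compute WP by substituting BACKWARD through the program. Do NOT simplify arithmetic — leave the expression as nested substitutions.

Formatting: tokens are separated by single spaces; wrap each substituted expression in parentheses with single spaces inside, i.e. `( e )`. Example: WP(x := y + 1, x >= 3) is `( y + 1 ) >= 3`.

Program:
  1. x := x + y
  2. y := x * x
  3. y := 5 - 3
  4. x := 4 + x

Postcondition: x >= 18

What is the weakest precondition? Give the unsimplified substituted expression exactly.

Answer: ( 4 + ( x + y ) ) >= 18

Derivation:
post: x >= 18
stmt 4: x := 4 + x  -- replace 1 occurrence(s) of x with (4 + x)
  => ( 4 + x ) >= 18
stmt 3: y := 5 - 3  -- replace 0 occurrence(s) of y with (5 - 3)
  => ( 4 + x ) >= 18
stmt 2: y := x * x  -- replace 0 occurrence(s) of y with (x * x)
  => ( 4 + x ) >= 18
stmt 1: x := x + y  -- replace 1 occurrence(s) of x with (x + y)
  => ( 4 + ( x + y ) ) >= 18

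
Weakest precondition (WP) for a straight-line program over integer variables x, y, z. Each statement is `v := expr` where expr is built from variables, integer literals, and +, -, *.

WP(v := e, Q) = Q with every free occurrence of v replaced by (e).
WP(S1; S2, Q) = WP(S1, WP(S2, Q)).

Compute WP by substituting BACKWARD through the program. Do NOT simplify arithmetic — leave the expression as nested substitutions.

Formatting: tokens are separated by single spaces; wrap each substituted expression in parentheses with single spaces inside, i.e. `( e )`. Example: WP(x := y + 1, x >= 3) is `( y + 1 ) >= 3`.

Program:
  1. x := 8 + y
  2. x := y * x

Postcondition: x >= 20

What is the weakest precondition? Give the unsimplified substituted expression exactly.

Answer: ( y * ( 8 + y ) ) >= 20

Derivation:
post: x >= 20
stmt 2: x := y * x  -- replace 1 occurrence(s) of x with (y * x)
  => ( y * x ) >= 20
stmt 1: x := 8 + y  -- replace 1 occurrence(s) of x with (8 + y)
  => ( y * ( 8 + y ) ) >= 20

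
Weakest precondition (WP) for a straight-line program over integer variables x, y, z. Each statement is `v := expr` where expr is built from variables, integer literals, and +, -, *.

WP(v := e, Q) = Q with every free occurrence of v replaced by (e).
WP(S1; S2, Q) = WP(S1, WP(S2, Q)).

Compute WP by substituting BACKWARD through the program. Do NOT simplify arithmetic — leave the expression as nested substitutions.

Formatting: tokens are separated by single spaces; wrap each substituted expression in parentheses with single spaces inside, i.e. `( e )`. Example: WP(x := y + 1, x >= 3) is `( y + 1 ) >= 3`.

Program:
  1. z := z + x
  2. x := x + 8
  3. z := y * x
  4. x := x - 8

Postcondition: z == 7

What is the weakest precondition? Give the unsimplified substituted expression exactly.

post: z == 7
stmt 4: x := x - 8  -- replace 0 occurrence(s) of x with (x - 8)
  => z == 7
stmt 3: z := y * x  -- replace 1 occurrence(s) of z with (y * x)
  => ( y * x ) == 7
stmt 2: x := x + 8  -- replace 1 occurrence(s) of x with (x + 8)
  => ( y * ( x + 8 ) ) == 7
stmt 1: z := z + x  -- replace 0 occurrence(s) of z with (z + x)
  => ( y * ( x + 8 ) ) == 7

Answer: ( y * ( x + 8 ) ) == 7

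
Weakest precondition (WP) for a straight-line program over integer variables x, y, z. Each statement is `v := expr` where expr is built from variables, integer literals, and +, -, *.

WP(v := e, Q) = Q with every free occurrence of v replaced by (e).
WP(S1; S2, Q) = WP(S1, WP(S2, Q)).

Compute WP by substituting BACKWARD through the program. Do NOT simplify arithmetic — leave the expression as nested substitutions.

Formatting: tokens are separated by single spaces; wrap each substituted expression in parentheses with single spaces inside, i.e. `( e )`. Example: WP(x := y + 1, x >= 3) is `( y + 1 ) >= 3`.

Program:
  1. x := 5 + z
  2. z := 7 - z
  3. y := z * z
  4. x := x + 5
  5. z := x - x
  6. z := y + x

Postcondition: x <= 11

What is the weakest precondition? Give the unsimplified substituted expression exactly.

post: x <= 11
stmt 6: z := y + x  -- replace 0 occurrence(s) of z with (y + x)
  => x <= 11
stmt 5: z := x - x  -- replace 0 occurrence(s) of z with (x - x)
  => x <= 11
stmt 4: x := x + 5  -- replace 1 occurrence(s) of x with (x + 5)
  => ( x + 5 ) <= 11
stmt 3: y := z * z  -- replace 0 occurrence(s) of y with (z * z)
  => ( x + 5 ) <= 11
stmt 2: z := 7 - z  -- replace 0 occurrence(s) of z with (7 - z)
  => ( x + 5 ) <= 11
stmt 1: x := 5 + z  -- replace 1 occurrence(s) of x with (5 + z)
  => ( ( 5 + z ) + 5 ) <= 11

Answer: ( ( 5 + z ) + 5 ) <= 11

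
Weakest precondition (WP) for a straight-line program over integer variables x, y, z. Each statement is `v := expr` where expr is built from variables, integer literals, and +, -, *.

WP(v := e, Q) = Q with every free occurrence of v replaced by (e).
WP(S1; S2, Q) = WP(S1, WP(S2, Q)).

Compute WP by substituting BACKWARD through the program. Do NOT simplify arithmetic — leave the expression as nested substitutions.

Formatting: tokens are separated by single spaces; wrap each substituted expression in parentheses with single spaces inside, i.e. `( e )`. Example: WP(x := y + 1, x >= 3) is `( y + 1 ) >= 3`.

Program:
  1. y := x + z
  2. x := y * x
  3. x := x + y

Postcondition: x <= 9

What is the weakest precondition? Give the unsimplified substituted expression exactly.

Answer: ( ( ( x + z ) * x ) + ( x + z ) ) <= 9

Derivation:
post: x <= 9
stmt 3: x := x + y  -- replace 1 occurrence(s) of x with (x + y)
  => ( x + y ) <= 9
stmt 2: x := y * x  -- replace 1 occurrence(s) of x with (y * x)
  => ( ( y * x ) + y ) <= 9
stmt 1: y := x + z  -- replace 2 occurrence(s) of y with (x + z)
  => ( ( ( x + z ) * x ) + ( x + z ) ) <= 9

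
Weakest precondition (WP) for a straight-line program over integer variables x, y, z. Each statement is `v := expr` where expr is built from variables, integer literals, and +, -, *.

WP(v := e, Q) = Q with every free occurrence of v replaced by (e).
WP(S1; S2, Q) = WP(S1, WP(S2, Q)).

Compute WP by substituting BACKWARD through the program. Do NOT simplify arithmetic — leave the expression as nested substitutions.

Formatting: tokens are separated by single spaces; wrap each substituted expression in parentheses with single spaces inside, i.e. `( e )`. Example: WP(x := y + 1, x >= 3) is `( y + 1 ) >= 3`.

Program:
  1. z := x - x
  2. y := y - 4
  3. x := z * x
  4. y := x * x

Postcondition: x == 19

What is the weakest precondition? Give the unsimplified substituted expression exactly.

Answer: ( ( x - x ) * x ) == 19

Derivation:
post: x == 19
stmt 4: y := x * x  -- replace 0 occurrence(s) of y with (x * x)
  => x == 19
stmt 3: x := z * x  -- replace 1 occurrence(s) of x with (z * x)
  => ( z * x ) == 19
stmt 2: y := y - 4  -- replace 0 occurrence(s) of y with (y - 4)
  => ( z * x ) == 19
stmt 1: z := x - x  -- replace 1 occurrence(s) of z with (x - x)
  => ( ( x - x ) * x ) == 19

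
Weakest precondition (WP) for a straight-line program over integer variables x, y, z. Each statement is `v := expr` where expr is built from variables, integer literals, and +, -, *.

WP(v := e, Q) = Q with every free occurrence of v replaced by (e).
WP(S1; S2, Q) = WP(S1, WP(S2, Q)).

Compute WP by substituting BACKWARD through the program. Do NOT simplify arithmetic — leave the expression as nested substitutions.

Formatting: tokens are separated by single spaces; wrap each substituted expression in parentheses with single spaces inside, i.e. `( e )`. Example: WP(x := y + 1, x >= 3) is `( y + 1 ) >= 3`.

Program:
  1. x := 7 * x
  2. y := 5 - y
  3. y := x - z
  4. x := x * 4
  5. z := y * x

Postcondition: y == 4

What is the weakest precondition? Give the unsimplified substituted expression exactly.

Answer: ( ( 7 * x ) - z ) == 4

Derivation:
post: y == 4
stmt 5: z := y * x  -- replace 0 occurrence(s) of z with (y * x)
  => y == 4
stmt 4: x := x * 4  -- replace 0 occurrence(s) of x with (x * 4)
  => y == 4
stmt 3: y := x - z  -- replace 1 occurrence(s) of y with (x - z)
  => ( x - z ) == 4
stmt 2: y := 5 - y  -- replace 0 occurrence(s) of y with (5 - y)
  => ( x - z ) == 4
stmt 1: x := 7 * x  -- replace 1 occurrence(s) of x with (7 * x)
  => ( ( 7 * x ) - z ) == 4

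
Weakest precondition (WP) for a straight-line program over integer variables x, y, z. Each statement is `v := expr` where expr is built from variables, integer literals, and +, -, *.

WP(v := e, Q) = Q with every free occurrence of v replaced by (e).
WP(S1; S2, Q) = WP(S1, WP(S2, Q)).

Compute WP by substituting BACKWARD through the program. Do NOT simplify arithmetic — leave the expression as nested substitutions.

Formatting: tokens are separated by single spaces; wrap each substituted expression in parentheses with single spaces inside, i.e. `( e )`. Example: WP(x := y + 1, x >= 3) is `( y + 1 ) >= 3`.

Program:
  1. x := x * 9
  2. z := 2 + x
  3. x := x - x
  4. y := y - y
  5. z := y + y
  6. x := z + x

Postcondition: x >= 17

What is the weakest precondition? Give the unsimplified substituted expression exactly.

Answer: ( ( ( y - y ) + ( y - y ) ) + ( ( x * 9 ) - ( x * 9 ) ) ) >= 17

Derivation:
post: x >= 17
stmt 6: x := z + x  -- replace 1 occurrence(s) of x with (z + x)
  => ( z + x ) >= 17
stmt 5: z := y + y  -- replace 1 occurrence(s) of z with (y + y)
  => ( ( y + y ) + x ) >= 17
stmt 4: y := y - y  -- replace 2 occurrence(s) of y with (y - y)
  => ( ( ( y - y ) + ( y - y ) ) + x ) >= 17
stmt 3: x := x - x  -- replace 1 occurrence(s) of x with (x - x)
  => ( ( ( y - y ) + ( y - y ) ) + ( x - x ) ) >= 17
stmt 2: z := 2 + x  -- replace 0 occurrence(s) of z with (2 + x)
  => ( ( ( y - y ) + ( y - y ) ) + ( x - x ) ) >= 17
stmt 1: x := x * 9  -- replace 2 occurrence(s) of x with (x * 9)
  => ( ( ( y - y ) + ( y - y ) ) + ( ( x * 9 ) - ( x * 9 ) ) ) >= 17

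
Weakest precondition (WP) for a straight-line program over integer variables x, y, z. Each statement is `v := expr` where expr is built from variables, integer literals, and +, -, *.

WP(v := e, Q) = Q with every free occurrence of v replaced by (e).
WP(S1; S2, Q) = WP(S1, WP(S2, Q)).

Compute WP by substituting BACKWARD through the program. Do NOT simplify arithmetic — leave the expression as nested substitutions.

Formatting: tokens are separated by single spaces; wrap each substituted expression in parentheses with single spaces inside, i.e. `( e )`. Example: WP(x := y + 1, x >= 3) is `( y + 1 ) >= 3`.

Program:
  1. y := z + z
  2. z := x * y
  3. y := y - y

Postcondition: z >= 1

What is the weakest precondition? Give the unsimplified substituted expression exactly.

Answer: ( x * ( z + z ) ) >= 1

Derivation:
post: z >= 1
stmt 3: y := y - y  -- replace 0 occurrence(s) of y with (y - y)
  => z >= 1
stmt 2: z := x * y  -- replace 1 occurrence(s) of z with (x * y)
  => ( x * y ) >= 1
stmt 1: y := z + z  -- replace 1 occurrence(s) of y with (z + z)
  => ( x * ( z + z ) ) >= 1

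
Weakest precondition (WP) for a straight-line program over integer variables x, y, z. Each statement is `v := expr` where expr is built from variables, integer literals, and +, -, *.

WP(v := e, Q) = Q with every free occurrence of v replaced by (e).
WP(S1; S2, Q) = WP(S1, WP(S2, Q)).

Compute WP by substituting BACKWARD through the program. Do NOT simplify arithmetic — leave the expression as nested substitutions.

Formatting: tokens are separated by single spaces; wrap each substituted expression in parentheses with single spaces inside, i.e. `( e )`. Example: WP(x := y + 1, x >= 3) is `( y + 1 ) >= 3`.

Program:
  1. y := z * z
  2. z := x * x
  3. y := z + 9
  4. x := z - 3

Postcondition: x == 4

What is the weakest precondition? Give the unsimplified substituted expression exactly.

Answer: ( ( x * x ) - 3 ) == 4

Derivation:
post: x == 4
stmt 4: x := z - 3  -- replace 1 occurrence(s) of x with (z - 3)
  => ( z - 3 ) == 4
stmt 3: y := z + 9  -- replace 0 occurrence(s) of y with (z + 9)
  => ( z - 3 ) == 4
stmt 2: z := x * x  -- replace 1 occurrence(s) of z with (x * x)
  => ( ( x * x ) - 3 ) == 4
stmt 1: y := z * z  -- replace 0 occurrence(s) of y with (z * z)
  => ( ( x * x ) - 3 ) == 4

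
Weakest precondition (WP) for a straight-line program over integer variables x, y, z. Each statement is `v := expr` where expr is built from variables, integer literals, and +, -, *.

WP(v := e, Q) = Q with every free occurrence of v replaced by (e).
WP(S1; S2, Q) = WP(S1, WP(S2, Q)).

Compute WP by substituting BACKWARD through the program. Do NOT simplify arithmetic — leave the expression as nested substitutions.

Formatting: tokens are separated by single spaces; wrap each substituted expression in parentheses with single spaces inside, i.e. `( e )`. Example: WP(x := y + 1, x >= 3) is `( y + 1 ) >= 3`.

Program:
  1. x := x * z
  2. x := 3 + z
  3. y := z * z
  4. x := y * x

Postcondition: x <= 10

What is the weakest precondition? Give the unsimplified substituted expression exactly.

post: x <= 10
stmt 4: x := y * x  -- replace 1 occurrence(s) of x with (y * x)
  => ( y * x ) <= 10
stmt 3: y := z * z  -- replace 1 occurrence(s) of y with (z * z)
  => ( ( z * z ) * x ) <= 10
stmt 2: x := 3 + z  -- replace 1 occurrence(s) of x with (3 + z)
  => ( ( z * z ) * ( 3 + z ) ) <= 10
stmt 1: x := x * z  -- replace 0 occurrence(s) of x with (x * z)
  => ( ( z * z ) * ( 3 + z ) ) <= 10

Answer: ( ( z * z ) * ( 3 + z ) ) <= 10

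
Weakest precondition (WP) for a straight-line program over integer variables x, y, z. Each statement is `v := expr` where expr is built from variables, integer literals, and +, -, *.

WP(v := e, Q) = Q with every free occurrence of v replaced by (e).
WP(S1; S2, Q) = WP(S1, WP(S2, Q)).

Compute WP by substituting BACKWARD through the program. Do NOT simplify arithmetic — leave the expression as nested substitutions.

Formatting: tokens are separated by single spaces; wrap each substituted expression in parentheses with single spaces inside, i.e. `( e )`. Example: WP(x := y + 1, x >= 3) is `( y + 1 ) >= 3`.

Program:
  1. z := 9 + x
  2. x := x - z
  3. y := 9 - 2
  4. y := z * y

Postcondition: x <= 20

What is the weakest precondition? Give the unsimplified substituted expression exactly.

post: x <= 20
stmt 4: y := z * y  -- replace 0 occurrence(s) of y with (z * y)
  => x <= 20
stmt 3: y := 9 - 2  -- replace 0 occurrence(s) of y with (9 - 2)
  => x <= 20
stmt 2: x := x - z  -- replace 1 occurrence(s) of x with (x - z)
  => ( x - z ) <= 20
stmt 1: z := 9 + x  -- replace 1 occurrence(s) of z with (9 + x)
  => ( x - ( 9 + x ) ) <= 20

Answer: ( x - ( 9 + x ) ) <= 20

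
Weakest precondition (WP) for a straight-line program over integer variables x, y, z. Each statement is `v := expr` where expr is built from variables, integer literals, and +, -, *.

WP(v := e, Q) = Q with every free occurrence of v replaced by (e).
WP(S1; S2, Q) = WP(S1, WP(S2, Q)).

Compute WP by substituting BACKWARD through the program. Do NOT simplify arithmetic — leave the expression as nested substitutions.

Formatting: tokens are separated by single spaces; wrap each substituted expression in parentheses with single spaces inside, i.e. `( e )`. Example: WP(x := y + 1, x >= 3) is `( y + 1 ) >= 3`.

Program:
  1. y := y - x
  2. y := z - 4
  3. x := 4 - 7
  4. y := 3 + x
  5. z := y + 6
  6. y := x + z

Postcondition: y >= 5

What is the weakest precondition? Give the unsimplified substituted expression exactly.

post: y >= 5
stmt 6: y := x + z  -- replace 1 occurrence(s) of y with (x + z)
  => ( x + z ) >= 5
stmt 5: z := y + 6  -- replace 1 occurrence(s) of z with (y + 6)
  => ( x + ( y + 6 ) ) >= 5
stmt 4: y := 3 + x  -- replace 1 occurrence(s) of y with (3 + x)
  => ( x + ( ( 3 + x ) + 6 ) ) >= 5
stmt 3: x := 4 - 7  -- replace 2 occurrence(s) of x with (4 - 7)
  => ( ( 4 - 7 ) + ( ( 3 + ( 4 - 7 ) ) + 6 ) ) >= 5
stmt 2: y := z - 4  -- replace 0 occurrence(s) of y with (z - 4)
  => ( ( 4 - 7 ) + ( ( 3 + ( 4 - 7 ) ) + 6 ) ) >= 5
stmt 1: y := y - x  -- replace 0 occurrence(s) of y with (y - x)
  => ( ( 4 - 7 ) + ( ( 3 + ( 4 - 7 ) ) + 6 ) ) >= 5

Answer: ( ( 4 - 7 ) + ( ( 3 + ( 4 - 7 ) ) + 6 ) ) >= 5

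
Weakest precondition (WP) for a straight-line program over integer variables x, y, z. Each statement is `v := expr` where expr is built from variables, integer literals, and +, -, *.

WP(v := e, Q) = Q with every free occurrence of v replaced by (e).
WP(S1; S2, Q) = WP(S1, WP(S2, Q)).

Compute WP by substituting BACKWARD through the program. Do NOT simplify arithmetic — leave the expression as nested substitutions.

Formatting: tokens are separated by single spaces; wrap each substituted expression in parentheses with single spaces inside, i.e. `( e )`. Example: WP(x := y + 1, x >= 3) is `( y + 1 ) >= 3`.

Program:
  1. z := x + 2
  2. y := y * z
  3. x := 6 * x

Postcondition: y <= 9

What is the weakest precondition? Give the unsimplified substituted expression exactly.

post: y <= 9
stmt 3: x := 6 * x  -- replace 0 occurrence(s) of x with (6 * x)
  => y <= 9
stmt 2: y := y * z  -- replace 1 occurrence(s) of y with (y * z)
  => ( y * z ) <= 9
stmt 1: z := x + 2  -- replace 1 occurrence(s) of z with (x + 2)
  => ( y * ( x + 2 ) ) <= 9

Answer: ( y * ( x + 2 ) ) <= 9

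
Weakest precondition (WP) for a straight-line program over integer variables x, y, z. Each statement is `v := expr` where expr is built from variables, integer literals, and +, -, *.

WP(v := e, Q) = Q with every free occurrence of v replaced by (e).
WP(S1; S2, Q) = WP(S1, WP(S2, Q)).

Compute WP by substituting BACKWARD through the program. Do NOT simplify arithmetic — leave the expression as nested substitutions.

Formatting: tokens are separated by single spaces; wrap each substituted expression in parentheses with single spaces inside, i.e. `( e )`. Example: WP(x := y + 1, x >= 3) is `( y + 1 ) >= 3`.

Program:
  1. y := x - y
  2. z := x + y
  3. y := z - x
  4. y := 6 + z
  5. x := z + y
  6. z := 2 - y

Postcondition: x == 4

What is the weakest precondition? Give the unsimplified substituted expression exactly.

Answer: ( ( x + ( x - y ) ) + ( 6 + ( x + ( x - y ) ) ) ) == 4

Derivation:
post: x == 4
stmt 6: z := 2 - y  -- replace 0 occurrence(s) of z with (2 - y)
  => x == 4
stmt 5: x := z + y  -- replace 1 occurrence(s) of x with (z + y)
  => ( z + y ) == 4
stmt 4: y := 6 + z  -- replace 1 occurrence(s) of y with (6 + z)
  => ( z + ( 6 + z ) ) == 4
stmt 3: y := z - x  -- replace 0 occurrence(s) of y with (z - x)
  => ( z + ( 6 + z ) ) == 4
stmt 2: z := x + y  -- replace 2 occurrence(s) of z with (x + y)
  => ( ( x + y ) + ( 6 + ( x + y ) ) ) == 4
stmt 1: y := x - y  -- replace 2 occurrence(s) of y with (x - y)
  => ( ( x + ( x - y ) ) + ( 6 + ( x + ( x - y ) ) ) ) == 4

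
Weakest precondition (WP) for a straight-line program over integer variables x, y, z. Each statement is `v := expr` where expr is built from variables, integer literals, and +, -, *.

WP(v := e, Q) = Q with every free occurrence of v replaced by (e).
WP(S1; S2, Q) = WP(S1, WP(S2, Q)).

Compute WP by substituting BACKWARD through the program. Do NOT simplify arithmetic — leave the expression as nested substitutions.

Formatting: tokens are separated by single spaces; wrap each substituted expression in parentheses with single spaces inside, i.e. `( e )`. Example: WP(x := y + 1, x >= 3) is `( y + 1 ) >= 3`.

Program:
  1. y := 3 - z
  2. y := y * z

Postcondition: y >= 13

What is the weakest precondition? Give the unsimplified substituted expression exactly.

post: y >= 13
stmt 2: y := y * z  -- replace 1 occurrence(s) of y with (y * z)
  => ( y * z ) >= 13
stmt 1: y := 3 - z  -- replace 1 occurrence(s) of y with (3 - z)
  => ( ( 3 - z ) * z ) >= 13

Answer: ( ( 3 - z ) * z ) >= 13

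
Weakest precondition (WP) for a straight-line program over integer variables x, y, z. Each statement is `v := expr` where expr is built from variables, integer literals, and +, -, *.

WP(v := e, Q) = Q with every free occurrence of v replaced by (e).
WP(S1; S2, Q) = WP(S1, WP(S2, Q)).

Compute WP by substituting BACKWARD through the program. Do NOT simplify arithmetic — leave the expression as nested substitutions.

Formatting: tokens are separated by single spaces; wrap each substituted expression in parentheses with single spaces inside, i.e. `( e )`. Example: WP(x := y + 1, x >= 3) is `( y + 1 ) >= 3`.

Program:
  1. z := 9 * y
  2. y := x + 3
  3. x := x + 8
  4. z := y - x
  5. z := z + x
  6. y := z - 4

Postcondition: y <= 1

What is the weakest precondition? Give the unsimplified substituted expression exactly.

Answer: ( ( ( ( x + 3 ) - ( x + 8 ) ) + ( x + 8 ) ) - 4 ) <= 1

Derivation:
post: y <= 1
stmt 6: y := z - 4  -- replace 1 occurrence(s) of y with (z - 4)
  => ( z - 4 ) <= 1
stmt 5: z := z + x  -- replace 1 occurrence(s) of z with (z + x)
  => ( ( z + x ) - 4 ) <= 1
stmt 4: z := y - x  -- replace 1 occurrence(s) of z with (y - x)
  => ( ( ( y - x ) + x ) - 4 ) <= 1
stmt 3: x := x + 8  -- replace 2 occurrence(s) of x with (x + 8)
  => ( ( ( y - ( x + 8 ) ) + ( x + 8 ) ) - 4 ) <= 1
stmt 2: y := x + 3  -- replace 1 occurrence(s) of y with (x + 3)
  => ( ( ( ( x + 3 ) - ( x + 8 ) ) + ( x + 8 ) ) - 4 ) <= 1
stmt 1: z := 9 * y  -- replace 0 occurrence(s) of z with (9 * y)
  => ( ( ( ( x + 3 ) - ( x + 8 ) ) + ( x + 8 ) ) - 4 ) <= 1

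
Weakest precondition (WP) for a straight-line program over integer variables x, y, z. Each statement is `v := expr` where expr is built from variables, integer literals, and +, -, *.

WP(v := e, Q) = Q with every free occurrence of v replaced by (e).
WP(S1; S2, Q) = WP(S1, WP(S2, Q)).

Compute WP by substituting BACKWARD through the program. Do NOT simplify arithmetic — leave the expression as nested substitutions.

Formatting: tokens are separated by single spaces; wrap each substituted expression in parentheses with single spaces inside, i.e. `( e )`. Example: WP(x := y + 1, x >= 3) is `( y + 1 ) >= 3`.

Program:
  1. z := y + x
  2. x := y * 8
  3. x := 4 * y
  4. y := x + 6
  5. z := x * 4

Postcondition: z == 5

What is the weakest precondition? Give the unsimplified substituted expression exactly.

post: z == 5
stmt 5: z := x * 4  -- replace 1 occurrence(s) of z with (x * 4)
  => ( x * 4 ) == 5
stmt 4: y := x + 6  -- replace 0 occurrence(s) of y with (x + 6)
  => ( x * 4 ) == 5
stmt 3: x := 4 * y  -- replace 1 occurrence(s) of x with (4 * y)
  => ( ( 4 * y ) * 4 ) == 5
stmt 2: x := y * 8  -- replace 0 occurrence(s) of x with (y * 8)
  => ( ( 4 * y ) * 4 ) == 5
stmt 1: z := y + x  -- replace 0 occurrence(s) of z with (y + x)
  => ( ( 4 * y ) * 4 ) == 5

Answer: ( ( 4 * y ) * 4 ) == 5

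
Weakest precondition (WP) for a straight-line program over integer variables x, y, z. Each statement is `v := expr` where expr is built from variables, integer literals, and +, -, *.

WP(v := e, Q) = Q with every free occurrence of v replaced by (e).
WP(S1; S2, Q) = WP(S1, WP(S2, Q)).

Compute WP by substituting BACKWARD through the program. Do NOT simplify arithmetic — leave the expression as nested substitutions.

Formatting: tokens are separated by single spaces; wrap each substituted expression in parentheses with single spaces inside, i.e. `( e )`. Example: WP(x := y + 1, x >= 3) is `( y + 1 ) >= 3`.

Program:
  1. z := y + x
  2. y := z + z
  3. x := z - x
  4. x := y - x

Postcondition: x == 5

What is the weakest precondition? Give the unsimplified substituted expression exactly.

post: x == 5
stmt 4: x := y - x  -- replace 1 occurrence(s) of x with (y - x)
  => ( y - x ) == 5
stmt 3: x := z - x  -- replace 1 occurrence(s) of x with (z - x)
  => ( y - ( z - x ) ) == 5
stmt 2: y := z + z  -- replace 1 occurrence(s) of y with (z + z)
  => ( ( z + z ) - ( z - x ) ) == 5
stmt 1: z := y + x  -- replace 3 occurrence(s) of z with (y + x)
  => ( ( ( y + x ) + ( y + x ) ) - ( ( y + x ) - x ) ) == 5

Answer: ( ( ( y + x ) + ( y + x ) ) - ( ( y + x ) - x ) ) == 5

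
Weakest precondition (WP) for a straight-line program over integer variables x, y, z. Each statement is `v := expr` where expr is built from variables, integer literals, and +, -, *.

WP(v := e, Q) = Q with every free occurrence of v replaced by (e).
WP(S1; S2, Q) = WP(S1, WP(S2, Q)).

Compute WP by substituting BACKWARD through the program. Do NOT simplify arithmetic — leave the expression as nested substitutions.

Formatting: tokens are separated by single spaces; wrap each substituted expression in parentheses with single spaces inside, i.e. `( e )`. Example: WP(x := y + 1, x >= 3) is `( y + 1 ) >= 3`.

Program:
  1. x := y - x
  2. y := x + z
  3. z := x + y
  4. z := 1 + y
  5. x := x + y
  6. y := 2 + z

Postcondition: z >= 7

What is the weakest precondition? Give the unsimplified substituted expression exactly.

post: z >= 7
stmt 6: y := 2 + z  -- replace 0 occurrence(s) of y with (2 + z)
  => z >= 7
stmt 5: x := x + y  -- replace 0 occurrence(s) of x with (x + y)
  => z >= 7
stmt 4: z := 1 + y  -- replace 1 occurrence(s) of z with (1 + y)
  => ( 1 + y ) >= 7
stmt 3: z := x + y  -- replace 0 occurrence(s) of z with (x + y)
  => ( 1 + y ) >= 7
stmt 2: y := x + z  -- replace 1 occurrence(s) of y with (x + z)
  => ( 1 + ( x + z ) ) >= 7
stmt 1: x := y - x  -- replace 1 occurrence(s) of x with (y - x)
  => ( 1 + ( ( y - x ) + z ) ) >= 7

Answer: ( 1 + ( ( y - x ) + z ) ) >= 7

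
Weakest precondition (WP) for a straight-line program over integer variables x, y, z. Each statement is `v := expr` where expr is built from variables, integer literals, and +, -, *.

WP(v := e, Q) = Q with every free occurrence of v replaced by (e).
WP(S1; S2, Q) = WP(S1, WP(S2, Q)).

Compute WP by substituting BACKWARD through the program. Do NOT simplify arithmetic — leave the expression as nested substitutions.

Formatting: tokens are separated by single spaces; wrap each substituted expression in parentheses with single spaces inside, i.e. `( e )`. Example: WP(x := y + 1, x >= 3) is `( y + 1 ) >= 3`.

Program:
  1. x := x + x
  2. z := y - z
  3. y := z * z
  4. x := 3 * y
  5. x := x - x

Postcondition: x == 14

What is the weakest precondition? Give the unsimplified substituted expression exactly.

post: x == 14
stmt 5: x := x - x  -- replace 1 occurrence(s) of x with (x - x)
  => ( x - x ) == 14
stmt 4: x := 3 * y  -- replace 2 occurrence(s) of x with (3 * y)
  => ( ( 3 * y ) - ( 3 * y ) ) == 14
stmt 3: y := z * z  -- replace 2 occurrence(s) of y with (z * z)
  => ( ( 3 * ( z * z ) ) - ( 3 * ( z * z ) ) ) == 14
stmt 2: z := y - z  -- replace 4 occurrence(s) of z with (y - z)
  => ( ( 3 * ( ( y - z ) * ( y - z ) ) ) - ( 3 * ( ( y - z ) * ( y - z ) ) ) ) == 14
stmt 1: x := x + x  -- replace 0 occurrence(s) of x with (x + x)
  => ( ( 3 * ( ( y - z ) * ( y - z ) ) ) - ( 3 * ( ( y - z ) * ( y - z ) ) ) ) == 14

Answer: ( ( 3 * ( ( y - z ) * ( y - z ) ) ) - ( 3 * ( ( y - z ) * ( y - z ) ) ) ) == 14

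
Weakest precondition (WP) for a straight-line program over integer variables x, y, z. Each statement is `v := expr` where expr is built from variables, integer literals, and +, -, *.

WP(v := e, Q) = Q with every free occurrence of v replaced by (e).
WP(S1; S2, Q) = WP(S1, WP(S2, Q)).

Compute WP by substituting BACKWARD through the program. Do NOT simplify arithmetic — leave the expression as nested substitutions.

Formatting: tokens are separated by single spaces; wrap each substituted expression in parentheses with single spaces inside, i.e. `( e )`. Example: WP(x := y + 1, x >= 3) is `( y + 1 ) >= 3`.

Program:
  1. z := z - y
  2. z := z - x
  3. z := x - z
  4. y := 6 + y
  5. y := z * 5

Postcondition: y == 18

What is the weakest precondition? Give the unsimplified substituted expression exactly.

post: y == 18
stmt 5: y := z * 5  -- replace 1 occurrence(s) of y with (z * 5)
  => ( z * 5 ) == 18
stmt 4: y := 6 + y  -- replace 0 occurrence(s) of y with (6 + y)
  => ( z * 5 ) == 18
stmt 3: z := x - z  -- replace 1 occurrence(s) of z with (x - z)
  => ( ( x - z ) * 5 ) == 18
stmt 2: z := z - x  -- replace 1 occurrence(s) of z with (z - x)
  => ( ( x - ( z - x ) ) * 5 ) == 18
stmt 1: z := z - y  -- replace 1 occurrence(s) of z with (z - y)
  => ( ( x - ( ( z - y ) - x ) ) * 5 ) == 18

Answer: ( ( x - ( ( z - y ) - x ) ) * 5 ) == 18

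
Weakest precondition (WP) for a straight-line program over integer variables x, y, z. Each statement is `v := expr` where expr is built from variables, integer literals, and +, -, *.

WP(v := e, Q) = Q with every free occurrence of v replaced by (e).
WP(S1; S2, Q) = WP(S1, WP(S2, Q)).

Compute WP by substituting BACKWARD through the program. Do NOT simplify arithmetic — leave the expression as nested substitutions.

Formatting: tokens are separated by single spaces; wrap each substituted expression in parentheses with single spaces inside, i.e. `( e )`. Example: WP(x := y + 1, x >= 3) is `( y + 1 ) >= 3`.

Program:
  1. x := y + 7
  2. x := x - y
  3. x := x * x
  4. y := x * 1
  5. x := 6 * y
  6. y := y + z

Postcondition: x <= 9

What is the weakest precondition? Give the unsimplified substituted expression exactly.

Answer: ( 6 * ( ( ( ( y + 7 ) - y ) * ( ( y + 7 ) - y ) ) * 1 ) ) <= 9

Derivation:
post: x <= 9
stmt 6: y := y + z  -- replace 0 occurrence(s) of y with (y + z)
  => x <= 9
stmt 5: x := 6 * y  -- replace 1 occurrence(s) of x with (6 * y)
  => ( 6 * y ) <= 9
stmt 4: y := x * 1  -- replace 1 occurrence(s) of y with (x * 1)
  => ( 6 * ( x * 1 ) ) <= 9
stmt 3: x := x * x  -- replace 1 occurrence(s) of x with (x * x)
  => ( 6 * ( ( x * x ) * 1 ) ) <= 9
stmt 2: x := x - y  -- replace 2 occurrence(s) of x with (x - y)
  => ( 6 * ( ( ( x - y ) * ( x - y ) ) * 1 ) ) <= 9
stmt 1: x := y + 7  -- replace 2 occurrence(s) of x with (y + 7)
  => ( 6 * ( ( ( ( y + 7 ) - y ) * ( ( y + 7 ) - y ) ) * 1 ) ) <= 9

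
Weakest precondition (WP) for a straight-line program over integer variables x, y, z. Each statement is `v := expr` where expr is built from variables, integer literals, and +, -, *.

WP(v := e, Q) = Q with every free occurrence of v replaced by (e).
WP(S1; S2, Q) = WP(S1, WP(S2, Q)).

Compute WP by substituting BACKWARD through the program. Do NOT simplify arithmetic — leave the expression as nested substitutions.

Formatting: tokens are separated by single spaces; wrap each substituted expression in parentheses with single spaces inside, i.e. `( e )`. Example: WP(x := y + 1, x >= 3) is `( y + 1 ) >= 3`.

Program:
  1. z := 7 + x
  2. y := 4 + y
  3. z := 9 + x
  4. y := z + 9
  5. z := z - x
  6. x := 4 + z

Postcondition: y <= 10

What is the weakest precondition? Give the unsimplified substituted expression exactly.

Answer: ( ( 9 + x ) + 9 ) <= 10

Derivation:
post: y <= 10
stmt 6: x := 4 + z  -- replace 0 occurrence(s) of x with (4 + z)
  => y <= 10
stmt 5: z := z - x  -- replace 0 occurrence(s) of z with (z - x)
  => y <= 10
stmt 4: y := z + 9  -- replace 1 occurrence(s) of y with (z + 9)
  => ( z + 9 ) <= 10
stmt 3: z := 9 + x  -- replace 1 occurrence(s) of z with (9 + x)
  => ( ( 9 + x ) + 9 ) <= 10
stmt 2: y := 4 + y  -- replace 0 occurrence(s) of y with (4 + y)
  => ( ( 9 + x ) + 9 ) <= 10
stmt 1: z := 7 + x  -- replace 0 occurrence(s) of z with (7 + x)
  => ( ( 9 + x ) + 9 ) <= 10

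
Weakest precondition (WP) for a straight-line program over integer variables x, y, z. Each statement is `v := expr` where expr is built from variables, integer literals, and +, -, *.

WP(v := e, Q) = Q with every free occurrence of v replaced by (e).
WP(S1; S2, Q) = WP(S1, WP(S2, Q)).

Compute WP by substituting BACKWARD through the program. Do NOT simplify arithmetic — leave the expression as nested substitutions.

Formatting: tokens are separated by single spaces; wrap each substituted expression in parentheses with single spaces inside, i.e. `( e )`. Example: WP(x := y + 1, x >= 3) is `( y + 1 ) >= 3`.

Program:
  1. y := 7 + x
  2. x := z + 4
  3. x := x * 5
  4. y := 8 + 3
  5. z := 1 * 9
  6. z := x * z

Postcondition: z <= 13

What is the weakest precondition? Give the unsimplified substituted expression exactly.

Answer: ( ( ( z + 4 ) * 5 ) * ( 1 * 9 ) ) <= 13

Derivation:
post: z <= 13
stmt 6: z := x * z  -- replace 1 occurrence(s) of z with (x * z)
  => ( x * z ) <= 13
stmt 5: z := 1 * 9  -- replace 1 occurrence(s) of z with (1 * 9)
  => ( x * ( 1 * 9 ) ) <= 13
stmt 4: y := 8 + 3  -- replace 0 occurrence(s) of y with (8 + 3)
  => ( x * ( 1 * 9 ) ) <= 13
stmt 3: x := x * 5  -- replace 1 occurrence(s) of x with (x * 5)
  => ( ( x * 5 ) * ( 1 * 9 ) ) <= 13
stmt 2: x := z + 4  -- replace 1 occurrence(s) of x with (z + 4)
  => ( ( ( z + 4 ) * 5 ) * ( 1 * 9 ) ) <= 13
stmt 1: y := 7 + x  -- replace 0 occurrence(s) of y with (7 + x)
  => ( ( ( z + 4 ) * 5 ) * ( 1 * 9 ) ) <= 13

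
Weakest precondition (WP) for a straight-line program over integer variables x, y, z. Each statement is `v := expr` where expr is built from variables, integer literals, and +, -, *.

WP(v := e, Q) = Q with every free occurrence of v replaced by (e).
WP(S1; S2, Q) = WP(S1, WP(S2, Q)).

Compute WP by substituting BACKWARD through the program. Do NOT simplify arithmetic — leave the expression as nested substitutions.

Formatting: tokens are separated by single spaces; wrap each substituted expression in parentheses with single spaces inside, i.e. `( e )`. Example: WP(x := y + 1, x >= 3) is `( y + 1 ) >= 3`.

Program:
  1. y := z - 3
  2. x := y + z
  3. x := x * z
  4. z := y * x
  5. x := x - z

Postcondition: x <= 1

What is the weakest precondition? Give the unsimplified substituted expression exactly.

post: x <= 1
stmt 5: x := x - z  -- replace 1 occurrence(s) of x with (x - z)
  => ( x - z ) <= 1
stmt 4: z := y * x  -- replace 1 occurrence(s) of z with (y * x)
  => ( x - ( y * x ) ) <= 1
stmt 3: x := x * z  -- replace 2 occurrence(s) of x with (x * z)
  => ( ( x * z ) - ( y * ( x * z ) ) ) <= 1
stmt 2: x := y + z  -- replace 2 occurrence(s) of x with (y + z)
  => ( ( ( y + z ) * z ) - ( y * ( ( y + z ) * z ) ) ) <= 1
stmt 1: y := z - 3  -- replace 3 occurrence(s) of y with (z - 3)
  => ( ( ( ( z - 3 ) + z ) * z ) - ( ( z - 3 ) * ( ( ( z - 3 ) + z ) * z ) ) ) <= 1

Answer: ( ( ( ( z - 3 ) + z ) * z ) - ( ( z - 3 ) * ( ( ( z - 3 ) + z ) * z ) ) ) <= 1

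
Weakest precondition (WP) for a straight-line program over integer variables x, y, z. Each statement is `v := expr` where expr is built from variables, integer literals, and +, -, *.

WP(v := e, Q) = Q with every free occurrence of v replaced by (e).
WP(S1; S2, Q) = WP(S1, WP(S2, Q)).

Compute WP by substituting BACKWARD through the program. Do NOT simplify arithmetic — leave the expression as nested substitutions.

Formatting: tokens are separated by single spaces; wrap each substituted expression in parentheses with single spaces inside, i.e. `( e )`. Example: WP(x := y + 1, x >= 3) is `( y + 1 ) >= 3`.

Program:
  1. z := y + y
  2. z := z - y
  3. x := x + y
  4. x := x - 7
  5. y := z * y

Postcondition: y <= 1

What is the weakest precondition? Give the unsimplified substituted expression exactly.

Answer: ( ( ( y + y ) - y ) * y ) <= 1

Derivation:
post: y <= 1
stmt 5: y := z * y  -- replace 1 occurrence(s) of y with (z * y)
  => ( z * y ) <= 1
stmt 4: x := x - 7  -- replace 0 occurrence(s) of x with (x - 7)
  => ( z * y ) <= 1
stmt 3: x := x + y  -- replace 0 occurrence(s) of x with (x + y)
  => ( z * y ) <= 1
stmt 2: z := z - y  -- replace 1 occurrence(s) of z with (z - y)
  => ( ( z - y ) * y ) <= 1
stmt 1: z := y + y  -- replace 1 occurrence(s) of z with (y + y)
  => ( ( ( y + y ) - y ) * y ) <= 1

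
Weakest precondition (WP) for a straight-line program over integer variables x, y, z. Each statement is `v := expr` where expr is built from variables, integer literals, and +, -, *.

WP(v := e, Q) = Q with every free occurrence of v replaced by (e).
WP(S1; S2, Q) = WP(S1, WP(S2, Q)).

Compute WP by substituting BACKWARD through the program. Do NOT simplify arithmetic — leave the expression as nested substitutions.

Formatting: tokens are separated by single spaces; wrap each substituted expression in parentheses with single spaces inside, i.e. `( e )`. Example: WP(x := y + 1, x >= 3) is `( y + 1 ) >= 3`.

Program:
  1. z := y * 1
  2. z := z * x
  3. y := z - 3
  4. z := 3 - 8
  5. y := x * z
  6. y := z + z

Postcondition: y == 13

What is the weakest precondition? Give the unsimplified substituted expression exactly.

post: y == 13
stmt 6: y := z + z  -- replace 1 occurrence(s) of y with (z + z)
  => ( z + z ) == 13
stmt 5: y := x * z  -- replace 0 occurrence(s) of y with (x * z)
  => ( z + z ) == 13
stmt 4: z := 3 - 8  -- replace 2 occurrence(s) of z with (3 - 8)
  => ( ( 3 - 8 ) + ( 3 - 8 ) ) == 13
stmt 3: y := z - 3  -- replace 0 occurrence(s) of y with (z - 3)
  => ( ( 3 - 8 ) + ( 3 - 8 ) ) == 13
stmt 2: z := z * x  -- replace 0 occurrence(s) of z with (z * x)
  => ( ( 3 - 8 ) + ( 3 - 8 ) ) == 13
stmt 1: z := y * 1  -- replace 0 occurrence(s) of z with (y * 1)
  => ( ( 3 - 8 ) + ( 3 - 8 ) ) == 13

Answer: ( ( 3 - 8 ) + ( 3 - 8 ) ) == 13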